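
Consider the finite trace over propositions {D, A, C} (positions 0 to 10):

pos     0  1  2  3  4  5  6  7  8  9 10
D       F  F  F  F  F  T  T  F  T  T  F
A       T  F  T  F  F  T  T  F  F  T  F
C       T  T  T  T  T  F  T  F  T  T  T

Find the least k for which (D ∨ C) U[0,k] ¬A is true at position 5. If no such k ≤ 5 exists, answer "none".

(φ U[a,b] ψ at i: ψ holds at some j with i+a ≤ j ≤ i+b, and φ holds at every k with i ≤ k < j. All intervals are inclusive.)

Need earliest j ≥ 5 with ¬A, and (D ∨ C) at every k in [5,j-1].
  j=5: rhs fails.
  j=6: rhs fails.
  j=7: rhs holds; lhs holds on [5,6]. k = 2.

2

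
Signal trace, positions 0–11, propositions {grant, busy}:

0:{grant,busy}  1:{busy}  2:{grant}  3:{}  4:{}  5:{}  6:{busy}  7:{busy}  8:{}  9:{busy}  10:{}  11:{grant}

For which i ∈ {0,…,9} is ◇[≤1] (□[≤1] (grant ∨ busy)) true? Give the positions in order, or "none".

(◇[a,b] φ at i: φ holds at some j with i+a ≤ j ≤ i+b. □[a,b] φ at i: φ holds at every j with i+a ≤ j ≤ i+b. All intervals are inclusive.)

0, 1, 5, 6

Evaluate at each i in [0,9]:
  i=0: ✓ (witness j=0)
  i=1: ✓ (witness j=1)
  i=2: ✗ (none in [2,3])
  i=3: ✗ (none in [3,4])
  i=4: ✗ (none in [4,5])
  i=5: ✓ (witness j=6)
  i=6: ✓ (witness j=6)
  i=7: ✗ (none in [7,8])
  i=8: ✗ (none in [8,9])
  i=9: ✗ (none in [9,10])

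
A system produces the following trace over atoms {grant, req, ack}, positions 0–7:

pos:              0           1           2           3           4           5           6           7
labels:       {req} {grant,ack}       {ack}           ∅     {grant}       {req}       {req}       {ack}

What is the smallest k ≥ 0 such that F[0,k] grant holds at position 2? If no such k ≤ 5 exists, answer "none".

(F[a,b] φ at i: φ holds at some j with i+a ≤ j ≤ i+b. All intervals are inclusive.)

2

Scan j = 2,3,… for grant:
  j=2: fails
  j=3: fails
  j=4: holds
First hit at j=4, so smallest k = 4-2 = 2.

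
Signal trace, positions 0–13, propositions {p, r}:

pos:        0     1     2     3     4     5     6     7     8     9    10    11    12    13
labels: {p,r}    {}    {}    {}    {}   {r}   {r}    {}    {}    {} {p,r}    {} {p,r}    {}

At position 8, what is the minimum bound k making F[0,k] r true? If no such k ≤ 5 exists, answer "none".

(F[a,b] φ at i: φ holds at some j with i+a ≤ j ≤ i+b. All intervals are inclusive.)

Scan j = 8,9,… for r:
  j=8: fails
  j=9: fails
  j=10: holds
First hit at j=10, so smallest k = 10-8 = 2.

2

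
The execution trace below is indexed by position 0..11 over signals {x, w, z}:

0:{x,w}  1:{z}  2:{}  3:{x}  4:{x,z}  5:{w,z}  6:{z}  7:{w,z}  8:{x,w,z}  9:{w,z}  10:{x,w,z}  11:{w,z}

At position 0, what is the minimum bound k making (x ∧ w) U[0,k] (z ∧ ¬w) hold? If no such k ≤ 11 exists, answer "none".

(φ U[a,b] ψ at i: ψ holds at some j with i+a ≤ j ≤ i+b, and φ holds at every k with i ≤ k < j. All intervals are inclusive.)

Need earliest j ≥ 0 with (z ∧ ¬w), and (x ∧ w) at every k in [0,j-1].
  j=0: rhs fails.
  j=1: rhs holds; lhs holds on [0,0]. k = 1.

1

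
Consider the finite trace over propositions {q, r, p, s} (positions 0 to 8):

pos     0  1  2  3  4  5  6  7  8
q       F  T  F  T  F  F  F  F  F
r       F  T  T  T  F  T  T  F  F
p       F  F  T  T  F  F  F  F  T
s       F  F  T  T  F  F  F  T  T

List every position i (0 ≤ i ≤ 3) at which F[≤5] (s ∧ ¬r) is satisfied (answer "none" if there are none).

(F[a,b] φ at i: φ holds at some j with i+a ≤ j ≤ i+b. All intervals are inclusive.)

Evaluate at each i in [0,3]:
  i=0: ✗ (none in [0,5])
  i=1: ✗ (none in [1,6])
  i=2: ✓ (witness j=7)
  i=3: ✓ (witness j=7)

2, 3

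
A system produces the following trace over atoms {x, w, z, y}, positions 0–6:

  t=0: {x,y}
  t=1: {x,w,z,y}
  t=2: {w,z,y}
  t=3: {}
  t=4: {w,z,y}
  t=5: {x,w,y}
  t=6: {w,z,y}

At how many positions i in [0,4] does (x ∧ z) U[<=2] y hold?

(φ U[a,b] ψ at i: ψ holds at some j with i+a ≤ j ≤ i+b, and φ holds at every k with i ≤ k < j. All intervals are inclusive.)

4

Evaluate at each i in [0,4]:
  i=0: ✓ (rhs at j=0)
  i=1: ✓ (rhs at j=1)
  i=2: ✓ (rhs at j=2)
  i=3: ✗ (lhs fails at k=3 before rhs at j=4)
  i=4: ✓ (rhs at j=4)
Positions where it holds: {0, 1, 2, 4} → 4.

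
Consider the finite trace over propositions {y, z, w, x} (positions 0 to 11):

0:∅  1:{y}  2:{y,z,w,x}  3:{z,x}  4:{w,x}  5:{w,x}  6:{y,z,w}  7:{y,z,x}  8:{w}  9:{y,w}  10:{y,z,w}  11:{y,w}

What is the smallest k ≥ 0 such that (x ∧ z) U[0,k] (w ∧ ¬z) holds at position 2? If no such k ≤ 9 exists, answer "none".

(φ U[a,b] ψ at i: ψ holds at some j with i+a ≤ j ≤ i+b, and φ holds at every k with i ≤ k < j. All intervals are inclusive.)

2

Need earliest j ≥ 2 with (w ∧ ¬z), and (x ∧ z) at every k in [2,j-1].
  j=2: rhs fails.
  j=3: rhs fails.
  j=4: rhs holds; lhs holds on [2,3]. k = 2.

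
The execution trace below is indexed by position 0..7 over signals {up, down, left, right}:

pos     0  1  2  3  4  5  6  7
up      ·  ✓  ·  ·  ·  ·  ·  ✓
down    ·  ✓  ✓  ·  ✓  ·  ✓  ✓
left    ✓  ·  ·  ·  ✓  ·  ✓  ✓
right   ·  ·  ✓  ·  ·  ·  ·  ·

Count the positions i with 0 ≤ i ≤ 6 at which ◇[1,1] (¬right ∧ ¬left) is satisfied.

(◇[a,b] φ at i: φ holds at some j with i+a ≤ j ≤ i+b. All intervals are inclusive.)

Evaluate at each i in [0,6]:
  i=0: ✓ (witness j=1)
  i=1: ✗ (none in [2,2])
  i=2: ✓ (witness j=3)
  i=3: ✗ (none in [4,4])
  i=4: ✓ (witness j=5)
  i=5: ✗ (none in [6,6])
  i=6: ✗ (none in [7,7])
Positions where it holds: {0, 2, 4} → 3.

3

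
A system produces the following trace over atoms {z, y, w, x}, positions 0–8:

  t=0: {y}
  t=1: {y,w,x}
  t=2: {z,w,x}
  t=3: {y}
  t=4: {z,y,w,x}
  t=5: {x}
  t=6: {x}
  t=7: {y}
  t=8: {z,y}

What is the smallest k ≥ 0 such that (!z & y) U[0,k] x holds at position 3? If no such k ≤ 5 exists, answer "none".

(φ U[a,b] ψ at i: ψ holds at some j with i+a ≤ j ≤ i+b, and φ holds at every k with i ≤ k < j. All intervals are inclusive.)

Need earliest j ≥ 3 with x, and (!z & y) at every k in [3,j-1].
  j=3: rhs fails.
  j=4: rhs holds; lhs holds on [3,3]. k = 1.

1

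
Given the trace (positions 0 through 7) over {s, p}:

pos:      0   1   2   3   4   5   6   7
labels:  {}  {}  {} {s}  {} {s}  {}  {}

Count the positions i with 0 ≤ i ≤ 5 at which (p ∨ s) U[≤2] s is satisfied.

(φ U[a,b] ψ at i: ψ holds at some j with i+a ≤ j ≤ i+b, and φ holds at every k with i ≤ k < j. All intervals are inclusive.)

2

Evaluate at each i in [0,5]:
  i=0: ✗ (no rhs in [0,2])
  i=1: ✗ (lhs fails at k=1 before rhs at j=3)
  i=2: ✗ (lhs fails at k=2 before rhs at j=3)
  i=3: ✓ (rhs at j=3)
  i=4: ✗ (lhs fails at k=4 before rhs at j=5)
  i=5: ✓ (rhs at j=5)
Positions where it holds: {3, 5} → 2.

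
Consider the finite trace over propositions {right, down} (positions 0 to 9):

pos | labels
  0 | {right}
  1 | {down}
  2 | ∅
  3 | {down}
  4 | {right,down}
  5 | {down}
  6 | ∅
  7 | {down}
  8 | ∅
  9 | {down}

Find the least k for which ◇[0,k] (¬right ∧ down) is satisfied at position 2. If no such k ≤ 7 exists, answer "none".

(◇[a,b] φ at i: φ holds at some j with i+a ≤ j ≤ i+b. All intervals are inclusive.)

Scan j = 2,3,… for (¬right ∧ down):
  j=2: fails
  j=3: holds
First hit at j=3, so smallest k = 3-2 = 1.

1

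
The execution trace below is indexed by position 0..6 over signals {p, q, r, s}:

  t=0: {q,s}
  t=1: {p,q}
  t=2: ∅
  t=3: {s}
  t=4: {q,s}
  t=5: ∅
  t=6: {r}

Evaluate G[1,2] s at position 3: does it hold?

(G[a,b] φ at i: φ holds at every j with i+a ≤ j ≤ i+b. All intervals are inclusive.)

Check s at every j in [4,5]:
  j=4: true
  j=5: false
Fails at j=5 → formula fails.

No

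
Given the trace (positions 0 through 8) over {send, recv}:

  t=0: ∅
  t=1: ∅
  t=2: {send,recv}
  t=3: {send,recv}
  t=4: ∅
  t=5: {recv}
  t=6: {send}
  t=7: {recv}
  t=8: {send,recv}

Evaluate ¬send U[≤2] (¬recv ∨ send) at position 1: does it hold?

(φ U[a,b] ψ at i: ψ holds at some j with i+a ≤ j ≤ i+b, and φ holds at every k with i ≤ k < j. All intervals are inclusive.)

True

Need some j in [1,3] with (¬recv ∨ send), and ¬send at every k in [1,j-1].
  j=1: (¬recv ∨ send) holds; no prefix to check → satisfied.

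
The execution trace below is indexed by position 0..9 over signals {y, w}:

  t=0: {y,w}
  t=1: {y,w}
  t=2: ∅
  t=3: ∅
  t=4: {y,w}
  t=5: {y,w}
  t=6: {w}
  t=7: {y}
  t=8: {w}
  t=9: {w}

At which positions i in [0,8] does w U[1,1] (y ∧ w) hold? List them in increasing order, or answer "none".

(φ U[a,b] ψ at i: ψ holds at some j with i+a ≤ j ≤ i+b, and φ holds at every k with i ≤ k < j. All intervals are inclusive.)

0, 4

Evaluate at each i in [0,8]:
  i=0: ✓ (rhs at j=1; lhs holds on [0,0])
  i=1: ✗ (no rhs in [2,2])
  i=2: ✗ (no rhs in [3,3])
  i=3: ✗ (lhs fails at k=3 before rhs at j=4)
  i=4: ✓ (rhs at j=5; lhs holds on [4,4])
  i=5: ✗ (no rhs in [6,6])
  i=6: ✗ (no rhs in [7,7])
  i=7: ✗ (no rhs in [8,8])
  i=8: ✗ (no rhs in [9,9])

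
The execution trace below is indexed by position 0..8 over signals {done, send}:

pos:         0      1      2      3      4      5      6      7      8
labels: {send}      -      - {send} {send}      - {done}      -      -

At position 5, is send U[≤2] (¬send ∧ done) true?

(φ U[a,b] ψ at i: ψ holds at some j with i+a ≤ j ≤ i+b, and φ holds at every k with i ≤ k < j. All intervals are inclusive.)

No

Need some j in [5,7] with (¬send ∧ done), and send at every k in [5,j-1].
  j=5: (¬send ∧ done) false.
  j=6: (¬send ∧ done) holds, but send fails at k=5 → not this j.
  j=7: (¬send ∧ done) false.
No j in the window works → until fails.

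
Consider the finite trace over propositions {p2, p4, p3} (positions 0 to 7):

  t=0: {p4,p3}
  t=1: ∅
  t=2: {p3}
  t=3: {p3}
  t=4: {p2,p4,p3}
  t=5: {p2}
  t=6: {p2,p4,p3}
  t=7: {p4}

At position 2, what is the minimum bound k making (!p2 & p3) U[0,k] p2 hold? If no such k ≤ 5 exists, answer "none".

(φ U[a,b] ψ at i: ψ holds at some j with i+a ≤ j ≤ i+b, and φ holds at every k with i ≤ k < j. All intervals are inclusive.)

Need earliest j ≥ 2 with p2, and (!p2 & p3) at every k in [2,j-1].
  j=2: rhs fails.
  j=3: rhs fails.
  j=4: rhs holds; lhs holds on [2,3]. k = 2.

2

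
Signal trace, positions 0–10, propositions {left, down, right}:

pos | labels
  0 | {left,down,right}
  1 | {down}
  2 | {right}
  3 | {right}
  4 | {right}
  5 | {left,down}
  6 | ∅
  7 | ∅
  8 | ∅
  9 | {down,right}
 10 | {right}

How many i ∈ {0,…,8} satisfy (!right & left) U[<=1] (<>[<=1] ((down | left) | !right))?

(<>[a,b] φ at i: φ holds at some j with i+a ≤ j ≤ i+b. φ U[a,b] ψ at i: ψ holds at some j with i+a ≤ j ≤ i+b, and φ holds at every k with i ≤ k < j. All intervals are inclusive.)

Evaluate at each i in [0,8]:
  i=0: ✓ (rhs at j=0)
  i=1: ✓ (rhs at j=1)
  i=2: ✗ (no rhs in [2,3])
  i=3: ✗ (lhs fails at k=3 before rhs at j=4)
  i=4: ✓ (rhs at j=4)
  i=5: ✓ (rhs at j=5)
  i=6: ✓ (rhs at j=6)
  i=7: ✓ (rhs at j=7)
  i=8: ✓ (rhs at j=8)
Positions where it holds: {0, 1, 4, 5, 6, 7, 8} → 7.

7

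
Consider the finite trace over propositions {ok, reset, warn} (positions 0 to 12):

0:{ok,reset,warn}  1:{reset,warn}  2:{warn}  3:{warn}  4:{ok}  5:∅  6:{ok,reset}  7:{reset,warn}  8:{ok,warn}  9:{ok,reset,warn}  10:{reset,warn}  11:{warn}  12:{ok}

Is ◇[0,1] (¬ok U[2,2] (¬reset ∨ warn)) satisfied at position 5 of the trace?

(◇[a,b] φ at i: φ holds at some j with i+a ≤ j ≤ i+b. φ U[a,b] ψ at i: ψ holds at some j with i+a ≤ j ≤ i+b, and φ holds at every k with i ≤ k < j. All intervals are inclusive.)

Check (¬ok U[2,2] (¬reset ∨ warn)) at each j in [5,6]:
  j=5: fails
  j=6: fails
No position in the window satisfies it → formula fails.

False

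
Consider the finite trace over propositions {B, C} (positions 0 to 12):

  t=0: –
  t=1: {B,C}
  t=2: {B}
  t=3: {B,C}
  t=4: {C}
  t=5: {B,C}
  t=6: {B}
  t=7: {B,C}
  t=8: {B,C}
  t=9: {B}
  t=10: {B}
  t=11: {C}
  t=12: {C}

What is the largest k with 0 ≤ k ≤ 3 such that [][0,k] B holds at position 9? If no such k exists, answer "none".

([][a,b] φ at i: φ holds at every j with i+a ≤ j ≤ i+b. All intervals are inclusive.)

1

B must hold from j=9 onward; find where it first fails.
  j=9: holds
  j=10: holds
  j=11: fails
Holds on [9,10], so largest k = 1.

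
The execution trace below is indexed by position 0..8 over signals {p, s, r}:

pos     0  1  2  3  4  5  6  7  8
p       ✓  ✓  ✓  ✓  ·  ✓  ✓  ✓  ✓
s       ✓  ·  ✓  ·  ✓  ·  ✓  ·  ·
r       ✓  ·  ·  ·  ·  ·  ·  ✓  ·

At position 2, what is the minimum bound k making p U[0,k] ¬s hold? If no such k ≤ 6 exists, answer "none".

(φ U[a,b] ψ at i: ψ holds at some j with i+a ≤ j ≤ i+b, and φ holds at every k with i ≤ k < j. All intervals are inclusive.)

Need earliest j ≥ 2 with ¬s, and p at every k in [2,j-1].
  j=2: rhs fails.
  j=3: rhs holds; lhs holds on [2,2]. k = 1.

1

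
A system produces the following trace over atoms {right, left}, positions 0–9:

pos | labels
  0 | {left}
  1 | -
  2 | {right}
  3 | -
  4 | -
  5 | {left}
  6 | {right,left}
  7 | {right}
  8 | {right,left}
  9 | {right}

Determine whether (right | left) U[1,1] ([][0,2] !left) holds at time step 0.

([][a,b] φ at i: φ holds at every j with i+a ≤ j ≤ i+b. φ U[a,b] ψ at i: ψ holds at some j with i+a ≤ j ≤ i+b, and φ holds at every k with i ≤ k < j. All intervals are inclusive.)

Yes

Need some j in [1,1] with [][0,2] !left, and (right | left) at every k in [0,j-1].
  j=1: [][0,2] !left holds; (right | left) holds at every k in [0,0] → satisfied.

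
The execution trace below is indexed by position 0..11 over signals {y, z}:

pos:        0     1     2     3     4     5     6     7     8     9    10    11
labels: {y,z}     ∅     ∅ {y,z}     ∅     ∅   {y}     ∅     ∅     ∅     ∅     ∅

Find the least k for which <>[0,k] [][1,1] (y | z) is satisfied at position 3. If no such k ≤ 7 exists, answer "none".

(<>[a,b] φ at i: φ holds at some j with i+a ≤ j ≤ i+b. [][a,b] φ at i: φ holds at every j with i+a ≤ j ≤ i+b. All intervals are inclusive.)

Scan j = 3,4,… for [][1,1] (y | z):
  j=3: fails
  j=4: fails
  j=5: holds
First hit at j=5, so smallest k = 5-3 = 2.

2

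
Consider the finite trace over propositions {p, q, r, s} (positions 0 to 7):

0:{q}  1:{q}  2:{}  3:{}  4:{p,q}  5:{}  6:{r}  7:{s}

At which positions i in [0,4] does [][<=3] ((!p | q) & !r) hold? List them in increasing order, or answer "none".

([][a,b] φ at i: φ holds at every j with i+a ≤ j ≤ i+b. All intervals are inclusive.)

Evaluate at each i in [0,4]:
  i=0: ✓ (all of [0,3])
  i=1: ✓ (all of [1,4])
  i=2: ✓ (all of [2,5])
  i=3: ✗ (fails at j=6)
  i=4: ✗ (fails at j=6)

0, 1, 2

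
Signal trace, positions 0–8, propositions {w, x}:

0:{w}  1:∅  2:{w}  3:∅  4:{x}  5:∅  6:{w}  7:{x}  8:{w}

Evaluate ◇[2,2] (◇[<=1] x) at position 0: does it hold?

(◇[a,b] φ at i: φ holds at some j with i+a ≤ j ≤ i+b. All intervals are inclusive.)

Check ◇[<=1] x at each j in [2,2]:
  j=2: fails (none in [2,3])
No position in the window satisfies it → formula fails.

Does not hold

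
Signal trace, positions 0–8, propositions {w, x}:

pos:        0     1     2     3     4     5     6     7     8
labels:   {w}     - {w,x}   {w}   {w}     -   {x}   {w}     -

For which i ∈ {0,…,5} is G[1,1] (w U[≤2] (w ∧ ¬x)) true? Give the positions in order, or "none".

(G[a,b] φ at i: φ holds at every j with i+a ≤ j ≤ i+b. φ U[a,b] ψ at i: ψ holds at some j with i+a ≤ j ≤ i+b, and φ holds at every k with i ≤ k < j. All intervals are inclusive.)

1, 2, 3

Evaluate at each i in [0,5]:
  i=0: ✗ (fails at j=1)
  i=1: ✓ (all of [2,2])
  i=2: ✓ (all of [3,3])
  i=3: ✓ (all of [4,4])
  i=4: ✗ (fails at j=5)
  i=5: ✗ (fails at j=6)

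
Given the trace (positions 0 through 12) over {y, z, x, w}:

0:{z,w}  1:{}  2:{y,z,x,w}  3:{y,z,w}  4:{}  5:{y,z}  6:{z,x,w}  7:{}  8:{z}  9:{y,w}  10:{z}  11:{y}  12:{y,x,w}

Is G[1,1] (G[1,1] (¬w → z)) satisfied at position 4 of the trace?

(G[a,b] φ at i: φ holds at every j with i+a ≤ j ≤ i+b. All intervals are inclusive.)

Yes

Check G[1,1] (¬w → z) at every j in [5,5]:
  j=5: holds on [6,6]
All positions satisfy it → formula holds.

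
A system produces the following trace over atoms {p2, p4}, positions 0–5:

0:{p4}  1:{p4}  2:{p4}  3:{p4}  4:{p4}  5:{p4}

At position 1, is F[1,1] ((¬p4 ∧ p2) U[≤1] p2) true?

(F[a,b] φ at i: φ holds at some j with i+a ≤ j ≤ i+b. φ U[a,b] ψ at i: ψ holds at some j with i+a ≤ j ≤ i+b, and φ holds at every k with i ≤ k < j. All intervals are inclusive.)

Does not hold

Check ((¬p4 ∧ p2) U[≤1] p2) at each j in [2,2]:
  j=2: fails
No position in the window satisfies it → formula fails.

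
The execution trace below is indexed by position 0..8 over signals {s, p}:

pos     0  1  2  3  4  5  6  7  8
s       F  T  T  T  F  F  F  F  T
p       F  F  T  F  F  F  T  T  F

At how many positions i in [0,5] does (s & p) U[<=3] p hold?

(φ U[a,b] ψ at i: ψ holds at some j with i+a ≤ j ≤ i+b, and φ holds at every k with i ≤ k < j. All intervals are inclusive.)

Evaluate at each i in [0,5]:
  i=0: ✗ (lhs fails at k=0 before rhs at j=2)
  i=1: ✗ (lhs fails at k=1 before rhs at j=2)
  i=2: ✓ (rhs at j=2)
  i=3: ✗ (lhs fails at k=3 before rhs at j=6)
  i=4: ✗ (lhs fails at k=4 before rhs at j=6)
  i=5: ✗ (lhs fails at k=5 before rhs at j=6)
Positions where it holds: {2} → 1.

1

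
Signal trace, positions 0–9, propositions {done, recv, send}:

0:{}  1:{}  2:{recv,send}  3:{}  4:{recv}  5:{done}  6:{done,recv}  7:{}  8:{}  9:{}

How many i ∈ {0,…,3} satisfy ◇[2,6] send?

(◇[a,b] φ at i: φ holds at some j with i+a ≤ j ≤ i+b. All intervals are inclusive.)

1

Evaluate at each i in [0,3]:
  i=0: ✓ (witness j=2)
  i=1: ✗ (none in [3,7])
  i=2: ✗ (none in [4,8])
  i=3: ✗ (none in [5,9])
Positions where it holds: {0} → 1.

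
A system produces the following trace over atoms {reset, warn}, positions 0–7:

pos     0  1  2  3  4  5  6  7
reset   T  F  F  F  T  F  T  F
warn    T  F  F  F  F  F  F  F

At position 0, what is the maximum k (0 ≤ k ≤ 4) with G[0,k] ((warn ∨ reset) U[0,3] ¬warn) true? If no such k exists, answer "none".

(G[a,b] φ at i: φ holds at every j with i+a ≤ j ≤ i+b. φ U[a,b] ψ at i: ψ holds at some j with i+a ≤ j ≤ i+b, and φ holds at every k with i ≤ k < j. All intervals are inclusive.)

((warn ∨ reset) U[0,3] ¬warn) must hold from j=0 onward; find where it first fails.
  j=0: holds
  j=1: holds
  j=2: holds
  j=3: holds
  j=4: holds
Holds through j=4; largest k = 4.

4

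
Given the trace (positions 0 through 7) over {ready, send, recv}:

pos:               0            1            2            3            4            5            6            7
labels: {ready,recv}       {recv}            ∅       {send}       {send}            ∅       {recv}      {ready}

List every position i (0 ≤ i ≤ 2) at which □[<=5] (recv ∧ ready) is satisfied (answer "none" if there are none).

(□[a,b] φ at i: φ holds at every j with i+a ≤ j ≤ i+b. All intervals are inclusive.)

Evaluate at each i in [0,2]:
  i=0: ✗ (fails at j=1)
  i=1: ✗ (fails at j=1)
  i=2: ✗ (fails at j=2)

none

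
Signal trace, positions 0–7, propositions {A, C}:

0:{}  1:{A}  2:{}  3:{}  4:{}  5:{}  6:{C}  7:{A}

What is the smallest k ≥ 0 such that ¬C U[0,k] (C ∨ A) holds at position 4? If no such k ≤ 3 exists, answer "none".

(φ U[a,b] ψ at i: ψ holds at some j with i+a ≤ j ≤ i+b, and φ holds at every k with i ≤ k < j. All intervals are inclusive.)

2

Need earliest j ≥ 4 with (C ∨ A), and ¬C at every k in [4,j-1].
  j=4: rhs fails.
  j=5: rhs fails.
  j=6: rhs holds; lhs holds on [4,5]. k = 2.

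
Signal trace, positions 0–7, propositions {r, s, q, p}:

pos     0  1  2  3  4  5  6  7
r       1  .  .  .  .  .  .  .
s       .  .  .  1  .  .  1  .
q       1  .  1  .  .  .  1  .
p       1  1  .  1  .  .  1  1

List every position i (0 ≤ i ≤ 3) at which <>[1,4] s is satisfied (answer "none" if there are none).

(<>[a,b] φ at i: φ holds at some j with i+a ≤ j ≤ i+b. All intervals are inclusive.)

0, 1, 2, 3

Evaluate at each i in [0,3]:
  i=0: ✓ (witness j=3)
  i=1: ✓ (witness j=3)
  i=2: ✓ (witness j=3)
  i=3: ✓ (witness j=6)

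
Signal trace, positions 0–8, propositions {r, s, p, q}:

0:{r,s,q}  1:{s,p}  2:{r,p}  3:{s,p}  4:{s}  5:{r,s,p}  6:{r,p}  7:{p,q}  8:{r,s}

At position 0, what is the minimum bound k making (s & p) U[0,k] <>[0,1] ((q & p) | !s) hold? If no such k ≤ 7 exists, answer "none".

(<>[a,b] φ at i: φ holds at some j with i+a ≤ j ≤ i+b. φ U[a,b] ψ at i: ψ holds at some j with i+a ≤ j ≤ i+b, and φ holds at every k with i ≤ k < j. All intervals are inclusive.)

Need earliest j ≥ 0 with <>[0,1] ((q & p) | !s), and (s & p) at every k in [0,j-1].
  j=0: rhs fails.
  j=1: rhs holds but lhs fails at k=0.
  j=2: rhs holds but lhs fails at k=0.
  j=3: rhs fails.
  j=4: rhs fails.
  j=5: rhs holds but lhs fails at k=0.
  j=6: rhs holds but lhs fails at k=0.
  j=7: rhs holds but lhs fails at k=0.
No witness within the range → none.

none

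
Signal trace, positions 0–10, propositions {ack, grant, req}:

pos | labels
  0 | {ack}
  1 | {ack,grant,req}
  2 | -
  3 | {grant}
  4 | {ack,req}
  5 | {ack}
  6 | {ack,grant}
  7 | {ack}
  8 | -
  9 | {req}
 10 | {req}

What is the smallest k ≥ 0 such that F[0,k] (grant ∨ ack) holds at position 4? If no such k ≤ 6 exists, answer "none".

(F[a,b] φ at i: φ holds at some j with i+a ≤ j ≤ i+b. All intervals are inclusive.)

0

Scan j = 4,5,… for (grant ∨ ack):
  j=4: holds
First hit at j=4, so smallest k = 4-4 = 0.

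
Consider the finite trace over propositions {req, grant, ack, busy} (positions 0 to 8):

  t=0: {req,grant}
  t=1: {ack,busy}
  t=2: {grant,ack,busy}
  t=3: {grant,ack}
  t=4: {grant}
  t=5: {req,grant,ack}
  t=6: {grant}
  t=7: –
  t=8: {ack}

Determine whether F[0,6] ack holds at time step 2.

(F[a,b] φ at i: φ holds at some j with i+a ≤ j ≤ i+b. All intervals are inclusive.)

Check ack at each j in [2,8]:
  j=2: true
  j=3: true
  j=4: false
  j=5: true
  j=6: false
  j=7: false
  j=8: true
Found at j=2 → formula holds.

Yes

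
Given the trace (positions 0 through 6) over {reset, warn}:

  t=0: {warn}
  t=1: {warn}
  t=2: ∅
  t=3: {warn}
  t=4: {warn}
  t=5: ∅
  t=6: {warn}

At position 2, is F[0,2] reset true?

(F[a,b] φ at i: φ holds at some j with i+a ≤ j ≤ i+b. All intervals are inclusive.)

False

Check reset at each j in [2,4]:
  j=2: false
  j=3: false
  j=4: false
No position in the window satisfies it → formula fails.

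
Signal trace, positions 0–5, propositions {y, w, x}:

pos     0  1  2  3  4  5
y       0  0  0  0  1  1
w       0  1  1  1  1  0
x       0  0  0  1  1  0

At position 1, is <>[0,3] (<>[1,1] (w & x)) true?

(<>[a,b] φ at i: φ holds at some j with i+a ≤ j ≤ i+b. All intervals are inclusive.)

Check <>[1,1] (w & x) at each j in [1,4]:
  j=1: fails (none in [2,2])
  j=2: holds (witness at 3)
  j=3: holds (witness at 4)
  j=4: fails (none in [5,5])
Found at j=2 → formula holds.

Holds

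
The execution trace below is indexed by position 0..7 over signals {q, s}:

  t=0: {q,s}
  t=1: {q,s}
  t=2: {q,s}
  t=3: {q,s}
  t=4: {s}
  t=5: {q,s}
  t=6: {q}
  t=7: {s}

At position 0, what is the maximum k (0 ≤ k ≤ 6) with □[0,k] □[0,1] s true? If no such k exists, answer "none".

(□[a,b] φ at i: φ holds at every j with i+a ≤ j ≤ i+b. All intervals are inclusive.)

4

□[0,1] s must hold from j=0 onward; find where it first fails.
  j=0: holds
  j=1: holds
  j=2: holds
  j=3: holds
  j=4: holds
  j=5: fails
Holds on [0,4], so largest k = 4.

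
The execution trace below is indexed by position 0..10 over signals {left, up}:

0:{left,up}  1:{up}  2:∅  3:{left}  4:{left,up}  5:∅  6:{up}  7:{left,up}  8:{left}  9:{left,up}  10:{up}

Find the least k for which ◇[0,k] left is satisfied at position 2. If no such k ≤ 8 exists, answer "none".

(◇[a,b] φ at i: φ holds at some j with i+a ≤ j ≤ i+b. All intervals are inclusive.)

1

Scan j = 2,3,… for left:
  j=2: fails
  j=3: holds
First hit at j=3, so smallest k = 3-2 = 1.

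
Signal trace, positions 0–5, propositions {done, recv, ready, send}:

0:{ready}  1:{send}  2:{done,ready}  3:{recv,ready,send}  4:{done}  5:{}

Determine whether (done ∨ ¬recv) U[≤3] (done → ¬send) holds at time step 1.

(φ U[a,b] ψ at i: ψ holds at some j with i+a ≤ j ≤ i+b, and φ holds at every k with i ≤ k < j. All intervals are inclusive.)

Need some j in [1,4] with (done → ¬send), and (done ∨ ¬recv) at every k in [1,j-1].
  j=1: (done → ¬send) holds; no prefix to check → satisfied.

Holds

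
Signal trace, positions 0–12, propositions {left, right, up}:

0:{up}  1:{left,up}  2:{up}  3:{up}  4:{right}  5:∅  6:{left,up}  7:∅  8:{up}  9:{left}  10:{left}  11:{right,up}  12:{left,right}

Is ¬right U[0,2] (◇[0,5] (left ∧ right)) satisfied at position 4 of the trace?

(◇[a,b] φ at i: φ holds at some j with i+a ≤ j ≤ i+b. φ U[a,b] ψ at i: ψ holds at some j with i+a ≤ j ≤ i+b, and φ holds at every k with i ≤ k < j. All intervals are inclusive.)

Need some j in [4,6] with ◇[0,5] (left ∧ right), and ¬right at every k in [4,j-1].
  j=4: ◇[0,5] (left ∧ right) — fails (none in [4,9]).
  j=5: ◇[0,5] (left ∧ right) — fails (none in [5,10]).
  j=6: ◇[0,5] (left ∧ right) — fails (none in [6,11]).
No j in the window works → until fails.

False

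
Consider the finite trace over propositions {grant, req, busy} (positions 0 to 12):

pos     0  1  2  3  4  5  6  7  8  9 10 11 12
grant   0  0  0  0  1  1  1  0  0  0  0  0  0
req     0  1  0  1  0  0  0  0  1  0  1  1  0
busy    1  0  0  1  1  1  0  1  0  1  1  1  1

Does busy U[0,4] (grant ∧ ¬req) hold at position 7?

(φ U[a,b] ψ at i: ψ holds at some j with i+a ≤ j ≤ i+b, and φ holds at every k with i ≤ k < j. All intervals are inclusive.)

False

Need some j in [7,11] with (grant ∧ ¬req), and busy at every k in [7,j-1].
  j=7: (grant ∧ ¬req) false.
  j=8: (grant ∧ ¬req) false.
  j=9: (grant ∧ ¬req) false.
  j=10: (grant ∧ ¬req) false.
  j=11: (grant ∧ ¬req) false.
No j in the window works → until fails.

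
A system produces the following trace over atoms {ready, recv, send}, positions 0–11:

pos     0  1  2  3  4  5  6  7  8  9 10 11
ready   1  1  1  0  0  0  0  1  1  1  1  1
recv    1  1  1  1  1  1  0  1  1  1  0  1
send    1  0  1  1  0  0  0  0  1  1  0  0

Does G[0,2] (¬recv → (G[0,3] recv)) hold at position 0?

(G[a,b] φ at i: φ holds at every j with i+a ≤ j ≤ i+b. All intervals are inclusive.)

Check (¬recv → (G[0,3] recv)) at every j in [0,2]:
  j=0: antecedent false → ✓
  j=1: antecedent false → ✓
  j=2: antecedent false → ✓
All positions satisfy it → formula holds.

Holds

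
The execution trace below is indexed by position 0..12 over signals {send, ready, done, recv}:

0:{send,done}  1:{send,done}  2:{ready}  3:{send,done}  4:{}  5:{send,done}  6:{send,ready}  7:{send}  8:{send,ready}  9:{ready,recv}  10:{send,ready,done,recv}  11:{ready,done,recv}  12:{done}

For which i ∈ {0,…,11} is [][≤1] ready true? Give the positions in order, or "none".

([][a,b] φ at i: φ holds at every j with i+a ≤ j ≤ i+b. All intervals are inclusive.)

Evaluate at each i in [0,11]:
  i=0: ✗ (fails at j=0)
  i=1: ✗ (fails at j=1)
  i=2: ✗ (fails at j=3)
  i=3: ✗ (fails at j=3)
  i=4: ✗ (fails at j=4)
  i=5: ✗ (fails at j=5)
  i=6: ✗ (fails at j=7)
  i=7: ✗ (fails at j=7)
  i=8: ✓ (all of [8,9])
  i=9: ✓ (all of [9,10])
  i=10: ✓ (all of [10,11])
  i=11: ✗ (fails at j=12)

8, 9, 10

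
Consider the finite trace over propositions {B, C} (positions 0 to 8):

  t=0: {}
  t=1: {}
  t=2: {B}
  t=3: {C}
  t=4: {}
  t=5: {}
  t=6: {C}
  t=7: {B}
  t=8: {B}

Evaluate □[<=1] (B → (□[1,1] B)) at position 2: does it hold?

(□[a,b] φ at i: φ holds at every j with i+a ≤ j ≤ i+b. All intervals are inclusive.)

Check (B → (□[1,1] B)) at every j in [2,3]:
  j=2: antecedent true; consequent fails at 3 → ✗
  j=3: antecedent false → ✓
Fails at j=2 → formula fails.

False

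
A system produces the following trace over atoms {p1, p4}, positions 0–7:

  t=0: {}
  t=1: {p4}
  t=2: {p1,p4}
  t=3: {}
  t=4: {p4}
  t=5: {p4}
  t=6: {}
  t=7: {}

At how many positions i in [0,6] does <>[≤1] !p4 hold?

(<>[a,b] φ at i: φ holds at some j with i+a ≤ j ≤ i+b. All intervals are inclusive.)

5

Evaluate at each i in [0,6]:
  i=0: ✓ (witness j=0)
  i=1: ✗ (none in [1,2])
  i=2: ✓ (witness j=3)
  i=3: ✓ (witness j=3)
  i=4: ✗ (none in [4,5])
  i=5: ✓ (witness j=6)
  i=6: ✓ (witness j=6)
Positions where it holds: {0, 2, 3, 5, 6} → 5.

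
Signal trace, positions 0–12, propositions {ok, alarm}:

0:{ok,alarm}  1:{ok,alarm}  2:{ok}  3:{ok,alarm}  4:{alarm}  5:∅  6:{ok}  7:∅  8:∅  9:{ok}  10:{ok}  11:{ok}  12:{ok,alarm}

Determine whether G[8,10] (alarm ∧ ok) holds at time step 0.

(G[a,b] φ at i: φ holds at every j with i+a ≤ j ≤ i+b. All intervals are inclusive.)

False

Check (alarm ∧ ok) at every j in [8,10]:
  j=8: false
  j=9: false
  j=10: false
Fails at j=8 → formula fails.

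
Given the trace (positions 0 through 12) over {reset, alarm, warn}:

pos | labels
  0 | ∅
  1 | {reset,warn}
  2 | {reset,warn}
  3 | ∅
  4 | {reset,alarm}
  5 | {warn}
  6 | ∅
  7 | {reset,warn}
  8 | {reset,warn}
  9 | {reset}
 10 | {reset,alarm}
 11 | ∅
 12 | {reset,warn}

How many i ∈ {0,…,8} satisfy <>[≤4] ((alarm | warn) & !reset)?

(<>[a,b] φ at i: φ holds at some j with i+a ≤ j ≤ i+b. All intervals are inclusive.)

Evaluate at each i in [0,8]:
  i=0: ✗ (none in [0,4])
  i=1: ✓ (witness j=5)
  i=2: ✓ (witness j=5)
  i=3: ✓ (witness j=5)
  i=4: ✓ (witness j=5)
  i=5: ✓ (witness j=5)
  i=6: ✗ (none in [6,10])
  i=7: ✗ (none in [7,11])
  i=8: ✗ (none in [8,12])
Positions where it holds: {1, 2, 3, 4, 5} → 5.

5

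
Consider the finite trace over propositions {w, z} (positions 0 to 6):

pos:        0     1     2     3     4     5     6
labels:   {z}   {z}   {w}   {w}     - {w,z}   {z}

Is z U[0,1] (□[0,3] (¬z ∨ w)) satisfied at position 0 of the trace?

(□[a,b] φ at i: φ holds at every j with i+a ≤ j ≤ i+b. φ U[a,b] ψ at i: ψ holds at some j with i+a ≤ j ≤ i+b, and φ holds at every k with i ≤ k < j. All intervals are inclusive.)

No

Need some j in [0,1] with □[0,3] (¬z ∨ w), and z at every k in [0,j-1].
  j=0: □[0,3] (¬z ∨ w) — fails at 0.
  j=1: □[0,3] (¬z ∨ w) — fails at 1.
No j in the window works → until fails.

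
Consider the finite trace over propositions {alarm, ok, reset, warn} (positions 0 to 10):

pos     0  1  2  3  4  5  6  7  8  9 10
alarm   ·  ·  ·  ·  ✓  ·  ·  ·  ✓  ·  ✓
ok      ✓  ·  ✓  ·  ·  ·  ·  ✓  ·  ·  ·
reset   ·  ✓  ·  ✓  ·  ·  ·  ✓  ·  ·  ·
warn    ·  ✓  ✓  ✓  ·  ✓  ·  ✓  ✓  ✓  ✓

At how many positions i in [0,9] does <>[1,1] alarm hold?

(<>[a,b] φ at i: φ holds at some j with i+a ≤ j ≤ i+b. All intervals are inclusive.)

Evaluate at each i in [0,9]:
  i=0: ✗ (none in [1,1])
  i=1: ✗ (none in [2,2])
  i=2: ✗ (none in [3,3])
  i=3: ✓ (witness j=4)
  i=4: ✗ (none in [5,5])
  i=5: ✗ (none in [6,6])
  i=6: ✗ (none in [7,7])
  i=7: ✓ (witness j=8)
  i=8: ✗ (none in [9,9])
  i=9: ✓ (witness j=10)
Positions where it holds: {3, 7, 9} → 3.

3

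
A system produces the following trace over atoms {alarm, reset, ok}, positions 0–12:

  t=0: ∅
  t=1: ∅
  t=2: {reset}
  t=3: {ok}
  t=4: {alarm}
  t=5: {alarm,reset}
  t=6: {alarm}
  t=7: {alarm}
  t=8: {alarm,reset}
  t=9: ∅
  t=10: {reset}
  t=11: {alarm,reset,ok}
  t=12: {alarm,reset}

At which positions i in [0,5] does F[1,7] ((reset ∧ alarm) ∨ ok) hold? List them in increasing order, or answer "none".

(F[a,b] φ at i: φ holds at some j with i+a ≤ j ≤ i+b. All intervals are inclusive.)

Evaluate at each i in [0,5]:
  i=0: ✓ (witness j=3)
  i=1: ✓ (witness j=3)
  i=2: ✓ (witness j=3)
  i=3: ✓ (witness j=5)
  i=4: ✓ (witness j=5)
  i=5: ✓ (witness j=8)

0, 1, 2, 3, 4, 5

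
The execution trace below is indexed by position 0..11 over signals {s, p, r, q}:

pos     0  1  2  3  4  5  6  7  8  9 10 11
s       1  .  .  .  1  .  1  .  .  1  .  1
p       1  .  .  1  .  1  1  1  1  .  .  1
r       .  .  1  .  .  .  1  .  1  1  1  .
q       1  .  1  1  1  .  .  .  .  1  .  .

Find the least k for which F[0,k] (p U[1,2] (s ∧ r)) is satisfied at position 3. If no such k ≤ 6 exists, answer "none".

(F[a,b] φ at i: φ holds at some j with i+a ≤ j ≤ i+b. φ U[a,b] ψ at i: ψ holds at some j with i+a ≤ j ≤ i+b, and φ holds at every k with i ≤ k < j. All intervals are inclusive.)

Scan j = 3,4,… for (p U[1,2] (s ∧ r)):
  j=3: fails
  j=4: fails
  j=5: holds
First hit at j=5, so smallest k = 5-3 = 2.

2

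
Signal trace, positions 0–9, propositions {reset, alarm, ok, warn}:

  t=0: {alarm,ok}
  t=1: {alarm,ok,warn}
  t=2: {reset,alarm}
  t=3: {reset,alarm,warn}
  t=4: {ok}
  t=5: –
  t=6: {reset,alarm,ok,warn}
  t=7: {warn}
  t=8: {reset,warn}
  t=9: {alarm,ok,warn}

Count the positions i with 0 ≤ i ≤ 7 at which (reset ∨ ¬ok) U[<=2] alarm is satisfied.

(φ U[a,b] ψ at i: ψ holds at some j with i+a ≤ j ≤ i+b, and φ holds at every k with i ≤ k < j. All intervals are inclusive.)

7

Evaluate at each i in [0,7]:
  i=0: ✓ (rhs at j=0)
  i=1: ✓ (rhs at j=1)
  i=2: ✓ (rhs at j=2)
  i=3: ✓ (rhs at j=3)
  i=4: ✗ (lhs fails at k=4 before rhs at j=6)
  i=5: ✓ (rhs at j=6; lhs holds on [5,5])
  i=6: ✓ (rhs at j=6)
  i=7: ✓ (rhs at j=9; lhs holds on [7,8])
Positions where it holds: {0, 1, 2, 3, 5, 6, 7} → 7.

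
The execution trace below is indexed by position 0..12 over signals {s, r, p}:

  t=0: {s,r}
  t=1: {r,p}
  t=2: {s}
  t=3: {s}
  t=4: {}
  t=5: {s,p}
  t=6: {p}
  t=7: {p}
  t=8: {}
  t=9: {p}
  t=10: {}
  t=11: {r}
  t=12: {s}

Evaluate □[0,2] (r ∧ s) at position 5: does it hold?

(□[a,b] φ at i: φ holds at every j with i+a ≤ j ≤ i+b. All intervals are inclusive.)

False

Check (r ∧ s) at every j in [5,7]:
  j=5: false
  j=6: false
  j=7: false
Fails at j=5 → formula fails.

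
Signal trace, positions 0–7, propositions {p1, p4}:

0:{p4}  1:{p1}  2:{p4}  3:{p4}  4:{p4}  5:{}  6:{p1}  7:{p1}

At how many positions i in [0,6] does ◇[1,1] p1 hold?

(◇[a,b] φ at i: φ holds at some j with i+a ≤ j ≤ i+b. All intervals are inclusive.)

Evaluate at each i in [0,6]:
  i=0: ✓ (witness j=1)
  i=1: ✗ (none in [2,2])
  i=2: ✗ (none in [3,3])
  i=3: ✗ (none in [4,4])
  i=4: ✗ (none in [5,5])
  i=5: ✓ (witness j=6)
  i=6: ✓ (witness j=7)
Positions where it holds: {0, 5, 6} → 3.

3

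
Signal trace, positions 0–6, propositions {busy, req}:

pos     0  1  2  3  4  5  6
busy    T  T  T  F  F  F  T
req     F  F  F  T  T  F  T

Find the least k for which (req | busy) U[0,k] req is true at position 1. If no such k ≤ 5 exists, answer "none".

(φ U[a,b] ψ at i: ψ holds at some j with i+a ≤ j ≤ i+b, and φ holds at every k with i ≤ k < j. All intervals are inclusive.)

2

Need earliest j ≥ 1 with req, and (req | busy) at every k in [1,j-1].
  j=1: rhs fails.
  j=2: rhs fails.
  j=3: rhs holds; lhs holds on [1,2]. k = 2.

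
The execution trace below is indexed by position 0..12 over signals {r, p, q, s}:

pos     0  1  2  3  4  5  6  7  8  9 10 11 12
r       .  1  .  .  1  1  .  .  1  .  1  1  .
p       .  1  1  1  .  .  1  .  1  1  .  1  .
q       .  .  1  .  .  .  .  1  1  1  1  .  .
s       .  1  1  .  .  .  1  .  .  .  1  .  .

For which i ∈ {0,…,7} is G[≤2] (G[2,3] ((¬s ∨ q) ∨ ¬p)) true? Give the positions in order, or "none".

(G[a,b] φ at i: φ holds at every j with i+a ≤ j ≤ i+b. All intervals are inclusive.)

Evaluate at each i in [0,7]:
  i=0: ✓ (all of [0,2])
  i=1: ✗ (fails at j=3)
  i=2: ✗ (fails at j=3)
  i=3: ✗ (fails at j=3)
  i=4: ✗ (fails at j=4)
  i=5: ✓ (all of [5,7])
  i=6: ✓ (all of [6,8])
  i=7: ✓ (all of [7,9])

0, 5, 6, 7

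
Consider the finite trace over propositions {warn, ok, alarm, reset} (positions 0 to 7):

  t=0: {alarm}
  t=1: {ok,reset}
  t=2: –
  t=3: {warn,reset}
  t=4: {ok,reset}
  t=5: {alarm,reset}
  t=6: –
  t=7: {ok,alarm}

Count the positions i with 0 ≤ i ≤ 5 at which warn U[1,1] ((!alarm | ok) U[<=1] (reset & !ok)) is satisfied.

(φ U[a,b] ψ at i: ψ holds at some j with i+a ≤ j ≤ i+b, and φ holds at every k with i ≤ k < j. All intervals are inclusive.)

Evaluate at each i in [0,5]:
  i=0: ✗ (no rhs in [1,1])
  i=1: ✗ (lhs fails at k=1 before rhs at j=2)
  i=2: ✗ (lhs fails at k=2 before rhs at j=3)
  i=3: ✓ (rhs at j=4; lhs holds on [3,3])
  i=4: ✗ (lhs fails at k=4 before rhs at j=5)
  i=5: ✗ (no rhs in [6,6])
Positions where it holds: {3} → 1.

1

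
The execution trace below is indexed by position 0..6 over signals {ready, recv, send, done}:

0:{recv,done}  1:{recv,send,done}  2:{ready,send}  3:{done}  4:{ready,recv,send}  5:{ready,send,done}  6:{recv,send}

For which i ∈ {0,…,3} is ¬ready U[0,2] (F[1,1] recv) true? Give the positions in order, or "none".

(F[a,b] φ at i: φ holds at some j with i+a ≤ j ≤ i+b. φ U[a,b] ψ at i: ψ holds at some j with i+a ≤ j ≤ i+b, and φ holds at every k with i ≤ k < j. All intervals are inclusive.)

Evaluate at each i in [0,3]:
  i=0: ✓ (rhs at j=0)
  i=1: ✗ (lhs fails at k=2 before rhs at j=3)
  i=2: ✗ (lhs fails at k=2 before rhs at j=3)
  i=3: ✓ (rhs at j=3)

0, 3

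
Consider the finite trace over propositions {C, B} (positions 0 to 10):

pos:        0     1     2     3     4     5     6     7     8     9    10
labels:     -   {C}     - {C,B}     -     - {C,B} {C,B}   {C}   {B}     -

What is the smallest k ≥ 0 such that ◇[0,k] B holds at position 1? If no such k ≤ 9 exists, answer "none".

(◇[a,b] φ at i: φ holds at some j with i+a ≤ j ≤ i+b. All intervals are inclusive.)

Scan j = 1,2,… for B:
  j=1: fails
  j=2: fails
  j=3: holds
First hit at j=3, so smallest k = 3-1 = 2.

2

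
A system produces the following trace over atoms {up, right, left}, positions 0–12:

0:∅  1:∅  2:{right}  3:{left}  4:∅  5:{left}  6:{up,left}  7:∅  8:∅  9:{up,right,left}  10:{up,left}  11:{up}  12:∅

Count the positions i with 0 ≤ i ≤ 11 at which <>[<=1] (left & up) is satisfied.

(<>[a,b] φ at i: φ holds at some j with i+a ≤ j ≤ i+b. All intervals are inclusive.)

5

Evaluate at each i in [0,11]:
  i=0: ✗ (none in [0,1])
  i=1: ✗ (none in [1,2])
  i=2: ✗ (none in [2,3])
  i=3: ✗ (none in [3,4])
  i=4: ✗ (none in [4,5])
  i=5: ✓ (witness j=6)
  i=6: ✓ (witness j=6)
  i=7: ✗ (none in [7,8])
  i=8: ✓ (witness j=9)
  i=9: ✓ (witness j=9)
  i=10: ✓ (witness j=10)
  i=11: ✗ (none in [11,12])
Positions where it holds: {5, 6, 8, 9, 10} → 5.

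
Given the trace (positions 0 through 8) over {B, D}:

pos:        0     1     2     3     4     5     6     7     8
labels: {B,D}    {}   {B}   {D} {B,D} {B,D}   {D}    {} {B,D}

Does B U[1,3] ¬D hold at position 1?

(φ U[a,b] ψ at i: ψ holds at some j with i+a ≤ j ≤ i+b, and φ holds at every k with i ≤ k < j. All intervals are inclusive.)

Does not hold

Need some j in [2,4] with ¬D, and B at every k in [1,j-1].
  j=2: ¬D holds, but B fails at k=1 → not this j.
  j=3: ¬D false.
  j=4: ¬D false.
No j in the window works → until fails.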